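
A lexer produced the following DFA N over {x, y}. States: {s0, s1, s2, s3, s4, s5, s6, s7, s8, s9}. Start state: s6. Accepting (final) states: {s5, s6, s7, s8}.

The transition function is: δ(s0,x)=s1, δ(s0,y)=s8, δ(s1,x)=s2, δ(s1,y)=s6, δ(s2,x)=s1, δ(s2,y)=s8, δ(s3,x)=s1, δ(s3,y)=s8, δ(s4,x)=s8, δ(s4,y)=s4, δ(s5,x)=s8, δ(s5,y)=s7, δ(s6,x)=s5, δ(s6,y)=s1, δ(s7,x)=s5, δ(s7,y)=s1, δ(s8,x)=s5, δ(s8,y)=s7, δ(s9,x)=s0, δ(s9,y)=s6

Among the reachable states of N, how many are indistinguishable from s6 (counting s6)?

Reachable states from the start: {s1,s2,s5,s6,s7,s8}. Unreachable: {s0,s3,s4,s9} — drop them.
Initial partition by acceptance: {s5,s6,s7,s8} | {s1,s2}.
Refine {s5,s6,s7,s8} on symbol y: members go to different blocks, giving {s5,s8} and {s6,s7}.
On input y, block {s1,s2} splits into {s1} and {s2}.
The partition is now stable with 4 blocks: {s5,s8} | {s1} | {s6,s7} | {s2}.
The equivalence class containing s6 is {s6,s7}, of size 2.

2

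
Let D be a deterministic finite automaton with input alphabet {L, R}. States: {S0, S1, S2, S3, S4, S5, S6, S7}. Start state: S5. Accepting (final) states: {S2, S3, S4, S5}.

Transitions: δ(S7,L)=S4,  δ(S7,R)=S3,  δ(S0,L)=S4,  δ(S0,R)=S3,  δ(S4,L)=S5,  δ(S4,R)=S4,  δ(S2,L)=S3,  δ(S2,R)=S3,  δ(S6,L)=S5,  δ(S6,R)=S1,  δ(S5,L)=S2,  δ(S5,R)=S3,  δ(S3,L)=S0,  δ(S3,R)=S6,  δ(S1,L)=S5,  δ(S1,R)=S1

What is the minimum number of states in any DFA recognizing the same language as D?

6

Reachable states from the start: {S0,S1,S2,S3,S4,S5,S6}. Unreachable: {S7} — drop them.
Initial partition by acceptance: {S2,S3,S4,S5} | {S0,S1,S6}.
Split {S2,S3,S4,S5} by δ(·,L) → {S2,S4,S5} and {S3}.
On input L, block {S2,S4,S5} splits into {S4,S5} and {S2}.
Refine {S4,S5} on symbol L: members go to different blocks, giving {S4} and {S5}.
Refine {S0,S1,S6} on symbol L: members go to different blocks, giving {S1,S6} and {S0}.
No further refinement is possible. Final partition (6 blocks): {S4} | {S1,S6} | {S3} | {S2} | {S5} | {S0}.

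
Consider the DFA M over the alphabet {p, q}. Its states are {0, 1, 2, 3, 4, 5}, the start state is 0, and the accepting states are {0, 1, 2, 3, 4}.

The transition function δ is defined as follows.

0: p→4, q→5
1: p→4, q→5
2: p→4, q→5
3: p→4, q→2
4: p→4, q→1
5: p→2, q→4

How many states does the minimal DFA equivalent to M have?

3

States {3} cannot be reached from the start state, so discard them.
Initial partition by acceptance: {0,1,2,4} | {5}.
On input q, block {0,1,2,4} splits into {0,1,2} and {4}.
The partition is now stable with 3 blocks: {0,1,2} | {5} | {4}.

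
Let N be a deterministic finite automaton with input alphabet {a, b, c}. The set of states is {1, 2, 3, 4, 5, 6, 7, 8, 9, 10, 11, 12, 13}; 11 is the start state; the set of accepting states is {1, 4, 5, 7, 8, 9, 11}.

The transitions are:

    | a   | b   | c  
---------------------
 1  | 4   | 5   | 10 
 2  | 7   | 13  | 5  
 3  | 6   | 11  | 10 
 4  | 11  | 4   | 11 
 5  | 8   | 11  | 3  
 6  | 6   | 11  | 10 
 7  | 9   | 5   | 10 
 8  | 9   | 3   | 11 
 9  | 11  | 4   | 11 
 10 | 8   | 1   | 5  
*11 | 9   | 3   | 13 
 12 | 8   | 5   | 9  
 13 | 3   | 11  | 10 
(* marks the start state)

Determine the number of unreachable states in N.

3

No path from 11 leads to 2, 7, 12; the other 10 states are all reachable.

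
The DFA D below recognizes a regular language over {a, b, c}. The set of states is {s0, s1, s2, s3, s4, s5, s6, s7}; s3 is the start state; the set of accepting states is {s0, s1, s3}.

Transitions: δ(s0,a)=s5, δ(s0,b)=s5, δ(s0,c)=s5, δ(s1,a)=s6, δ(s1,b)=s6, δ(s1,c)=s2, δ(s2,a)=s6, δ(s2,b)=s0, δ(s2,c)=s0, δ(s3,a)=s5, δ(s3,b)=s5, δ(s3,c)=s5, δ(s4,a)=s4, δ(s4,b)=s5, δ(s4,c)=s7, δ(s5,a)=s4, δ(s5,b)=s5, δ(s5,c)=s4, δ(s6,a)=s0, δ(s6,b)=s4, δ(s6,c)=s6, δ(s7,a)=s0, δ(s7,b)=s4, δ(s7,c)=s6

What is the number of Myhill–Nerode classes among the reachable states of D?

4

First remove the unreachable states {s1,s2}; 6 states remain.
Initial partition by acceptance: {s0,s3} | {s4,s5,s6,s7}.
On input a, block {s4,s5,s6,s7} splits into {s4,s5} and {s6,s7}.
On input c, block {s4,s5} splits into {s4} and {s5}.
The partition is now stable with 4 blocks: {s0,s3} | {s4} | {s6,s7} | {s5}.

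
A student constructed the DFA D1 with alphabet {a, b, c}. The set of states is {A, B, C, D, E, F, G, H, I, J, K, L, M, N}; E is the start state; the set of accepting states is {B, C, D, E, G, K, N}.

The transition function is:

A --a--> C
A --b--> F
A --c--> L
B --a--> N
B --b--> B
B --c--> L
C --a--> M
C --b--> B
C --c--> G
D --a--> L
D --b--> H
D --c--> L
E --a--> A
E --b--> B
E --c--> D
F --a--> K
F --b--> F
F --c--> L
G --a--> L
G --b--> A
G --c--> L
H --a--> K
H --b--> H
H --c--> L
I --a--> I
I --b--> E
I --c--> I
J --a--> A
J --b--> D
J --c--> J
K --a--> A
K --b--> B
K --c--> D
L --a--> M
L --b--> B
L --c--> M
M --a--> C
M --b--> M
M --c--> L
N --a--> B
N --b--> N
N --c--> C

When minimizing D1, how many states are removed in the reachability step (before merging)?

BFS from E reaches {A, B, C, D, E, F, G, H, K, L, M, N}; the 2 state(s) I, J are never visited.

2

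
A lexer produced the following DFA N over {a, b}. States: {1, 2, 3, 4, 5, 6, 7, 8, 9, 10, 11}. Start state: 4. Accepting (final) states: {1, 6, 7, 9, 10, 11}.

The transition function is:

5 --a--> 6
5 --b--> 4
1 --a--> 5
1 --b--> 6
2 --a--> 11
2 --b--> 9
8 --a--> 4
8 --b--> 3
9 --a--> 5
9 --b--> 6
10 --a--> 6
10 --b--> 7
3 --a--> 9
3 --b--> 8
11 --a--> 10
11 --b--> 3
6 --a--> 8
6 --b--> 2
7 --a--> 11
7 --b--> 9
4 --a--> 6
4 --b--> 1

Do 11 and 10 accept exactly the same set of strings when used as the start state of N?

P0 = {1,6,7,9,10,11} | {2,3,4,5,8}.
Split {1,6,7,9,10,11} by δ(·,a) → {1,6,9} and {7,10,11}.
Refine {1,6,9} on symbol b: members go to different blocks, giving {1,9} and {6}.
Refine {2,3,4,5,8} on symbol a: members go to different blocks, giving {4,5} and {2} and {3} and {8}.
Split {4,5} by δ(·,b) → {4} and {5}.
Split {7,10,11} by δ(·,a) → {7,11} and {10}.
On input a, block {7,11} splits into {7} and {11}.
No further refinement is possible. Final partition (10 blocks): {1,9} | {4} | {7} | {6} | {2} | {3} | {8} | {5} | {10} | {11}.
11 and 10 end up in different blocks, so they are distinguishable. For instance, the string 'b' is accepted from only 10.

No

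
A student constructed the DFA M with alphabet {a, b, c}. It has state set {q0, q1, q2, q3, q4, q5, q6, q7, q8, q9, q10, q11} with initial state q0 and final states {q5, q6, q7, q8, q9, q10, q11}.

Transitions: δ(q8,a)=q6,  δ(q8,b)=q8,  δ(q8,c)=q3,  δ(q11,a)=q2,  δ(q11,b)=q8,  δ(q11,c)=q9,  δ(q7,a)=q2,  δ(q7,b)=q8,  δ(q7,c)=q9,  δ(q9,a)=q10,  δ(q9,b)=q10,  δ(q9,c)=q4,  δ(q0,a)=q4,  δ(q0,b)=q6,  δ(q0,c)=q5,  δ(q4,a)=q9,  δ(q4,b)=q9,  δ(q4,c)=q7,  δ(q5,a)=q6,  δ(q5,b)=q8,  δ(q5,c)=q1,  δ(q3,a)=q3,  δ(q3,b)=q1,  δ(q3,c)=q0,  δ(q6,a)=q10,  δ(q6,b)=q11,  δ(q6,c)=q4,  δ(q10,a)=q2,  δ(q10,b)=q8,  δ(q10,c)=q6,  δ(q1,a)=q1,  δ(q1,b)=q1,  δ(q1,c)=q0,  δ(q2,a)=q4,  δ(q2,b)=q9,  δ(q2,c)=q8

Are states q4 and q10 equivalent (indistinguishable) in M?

No

P0 = {q5,q6,q7,q8,q9,q10,q11} | {q0,q1,q2,q3,q4}.
Refine {q5,q6,q7,q8,q9,q10,q11} on symbol a: members go to different blocks, giving {q5,q6,q8,q9} and {q7,q10,q11}.
Split {q5,q6,q8,q9} by δ(·,a) → {q5,q8} and {q6,q9}.
Refine {q0,q1,q2,q3,q4} on symbol a: members go to different blocks, giving {q0,q1,q2,q3} and {q4}.
Refine {q0,q1,q2,q3} on symbol a: members go to different blocks, giving {q0,q2} and {q1,q3}.
The partition is now stable with 6 blocks: {q5,q8} | {q0,q2} | {q7,q10,q11} | {q6,q9} | {q4} | {q1,q3}.
q4 and q10 end up in different blocks, so they are distinguishable. For instance, the string 'ε' is accepted from only q10.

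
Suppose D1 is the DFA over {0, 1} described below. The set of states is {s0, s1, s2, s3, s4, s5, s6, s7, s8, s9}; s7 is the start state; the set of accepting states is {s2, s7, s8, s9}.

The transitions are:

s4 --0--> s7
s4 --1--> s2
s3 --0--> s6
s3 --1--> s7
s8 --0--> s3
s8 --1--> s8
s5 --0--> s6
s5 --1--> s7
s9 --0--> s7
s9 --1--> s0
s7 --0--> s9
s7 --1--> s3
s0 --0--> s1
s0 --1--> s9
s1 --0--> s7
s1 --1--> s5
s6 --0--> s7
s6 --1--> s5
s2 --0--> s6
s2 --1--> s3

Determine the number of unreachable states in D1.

No path from s7 leads to s2, s4, s8; the other 7 states are all reachable.

3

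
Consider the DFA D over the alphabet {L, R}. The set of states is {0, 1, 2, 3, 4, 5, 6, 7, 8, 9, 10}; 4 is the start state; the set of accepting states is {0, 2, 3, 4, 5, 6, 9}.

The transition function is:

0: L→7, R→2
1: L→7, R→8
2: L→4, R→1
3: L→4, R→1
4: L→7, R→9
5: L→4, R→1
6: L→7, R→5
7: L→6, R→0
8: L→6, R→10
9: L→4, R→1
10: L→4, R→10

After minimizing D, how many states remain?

5

First remove the unreachable states {3}; 10 states remain.
Start with accepting vs non-accepting: {0,2,4,5,6,9} | {1,7,8,10}.
Refine {0,2,4,5,6,9} on symbol L: members go to different blocks, giving {0,4,6} and {2,5,9}.
On input L, block {1,7,8,10} splits into {7,8,10} and {1}.
Refine {7,8,10} on symbol R: members go to different blocks, giving {8,10} and {7}.
No further refinement is possible. Final partition (5 blocks): {0,4,6} | {8,10} | {2,5,9} | {1} | {7}.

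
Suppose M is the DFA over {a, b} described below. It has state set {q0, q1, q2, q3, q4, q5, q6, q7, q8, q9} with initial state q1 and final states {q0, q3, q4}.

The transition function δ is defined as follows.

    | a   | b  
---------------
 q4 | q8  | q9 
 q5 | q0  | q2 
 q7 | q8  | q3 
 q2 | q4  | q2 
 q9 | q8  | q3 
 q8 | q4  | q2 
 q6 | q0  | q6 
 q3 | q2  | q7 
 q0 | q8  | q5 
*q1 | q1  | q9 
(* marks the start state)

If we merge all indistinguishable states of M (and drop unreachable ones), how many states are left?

First remove the unreachable states {q0,q5,q6}; 7 states remain.
Initial partition by acceptance: {q3,q4} | {q1,q2,q7,q8,q9}.
Refine {q1,q2,q7,q8,q9} on symbol a: members go to different blocks, giving {q1,q7,q9} and {q2,q8}.
Split {q1,q7,q9} by δ(·,a) → {q7,q9} and {q1}.
No further refinement is possible. Final partition (4 blocks): {q3,q4} | {q7,q9} | {q2,q8} | {q1}.

4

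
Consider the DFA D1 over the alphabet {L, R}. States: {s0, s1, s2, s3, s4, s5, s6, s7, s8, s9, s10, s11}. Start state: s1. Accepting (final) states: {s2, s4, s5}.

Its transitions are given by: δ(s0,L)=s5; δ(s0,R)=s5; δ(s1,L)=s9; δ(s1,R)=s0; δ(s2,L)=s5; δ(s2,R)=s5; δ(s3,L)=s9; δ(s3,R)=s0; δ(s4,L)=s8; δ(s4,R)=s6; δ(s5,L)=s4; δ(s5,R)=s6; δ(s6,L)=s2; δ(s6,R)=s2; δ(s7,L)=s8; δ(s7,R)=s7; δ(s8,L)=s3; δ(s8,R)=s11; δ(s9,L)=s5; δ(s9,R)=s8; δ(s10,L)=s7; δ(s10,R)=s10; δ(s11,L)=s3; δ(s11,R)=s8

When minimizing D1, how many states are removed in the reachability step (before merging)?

2

Starting at s1 and following transitions, the reachable set is {s0, s1, s2, s3, s4, s5, s6, s8, s9, s11}. That leaves s7, s10 unreachable — 2 in total.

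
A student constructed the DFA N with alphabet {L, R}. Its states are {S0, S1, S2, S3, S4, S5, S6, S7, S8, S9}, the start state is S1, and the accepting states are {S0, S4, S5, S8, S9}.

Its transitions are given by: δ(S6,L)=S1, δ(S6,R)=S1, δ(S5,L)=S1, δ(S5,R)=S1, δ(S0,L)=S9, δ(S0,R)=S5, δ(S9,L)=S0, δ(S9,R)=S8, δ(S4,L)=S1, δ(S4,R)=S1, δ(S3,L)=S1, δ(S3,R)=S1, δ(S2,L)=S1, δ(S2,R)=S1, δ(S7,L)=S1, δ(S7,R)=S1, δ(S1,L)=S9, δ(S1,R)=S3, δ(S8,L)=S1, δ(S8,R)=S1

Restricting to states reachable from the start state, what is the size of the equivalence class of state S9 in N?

States {S2,S4,S6,S7} cannot be reached from the start state, so discard them.
P0 = {S0,S5,S8,S9} | {S1,S3}.
Refine {S0,S5,S8,S9} on symbol L: members go to different blocks, giving {S0,S9} and {S5,S8}.
On input L, block {S1,S3} splits into {S1} and {S3}.
No further refinement is possible. Final partition (4 blocks): {S0,S9} | {S1} | {S5,S8} | {S3}.
State S9 belongs to the block {S0,S9}, which has 2 states.

2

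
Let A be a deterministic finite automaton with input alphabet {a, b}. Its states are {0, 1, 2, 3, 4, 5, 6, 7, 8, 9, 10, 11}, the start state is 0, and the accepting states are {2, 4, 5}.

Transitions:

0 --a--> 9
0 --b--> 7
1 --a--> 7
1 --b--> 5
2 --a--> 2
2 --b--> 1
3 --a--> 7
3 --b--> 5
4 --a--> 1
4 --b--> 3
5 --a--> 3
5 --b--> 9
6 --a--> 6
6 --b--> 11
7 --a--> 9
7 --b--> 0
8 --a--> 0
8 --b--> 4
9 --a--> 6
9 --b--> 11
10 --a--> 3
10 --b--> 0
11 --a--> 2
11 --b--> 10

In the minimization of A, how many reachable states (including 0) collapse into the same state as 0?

2

Reachable states from the start: {0,1,2,3,5,6,7,9,10,11}. Unreachable: {4,8} — drop them.
Start with accepting vs non-accepting: {2,5} | {0,1,3,6,7,9,10,11}.
Refine {2,5} on symbol a: members go to different blocks, giving {2} and {5}.
Split {0,1,3,6,7,9,10,11} by δ(·,a) → {0,1,3,6,7,9,10} and {11}.
Refine {0,1,3,6,7,9,10} on symbol b: members go to different blocks, giving {0,7,10} and {1,3} and {6,9}.
Refine {0,7,10} on symbol a: members go to different blocks, giving {0,7} and {10}.
No further refinement is possible. Final partition (7 blocks): {2} | {0,7} | {5} | {11} | {1,3} | {6,9} | {10}.
State 0 belongs to the block {0,7}, which has 2 states.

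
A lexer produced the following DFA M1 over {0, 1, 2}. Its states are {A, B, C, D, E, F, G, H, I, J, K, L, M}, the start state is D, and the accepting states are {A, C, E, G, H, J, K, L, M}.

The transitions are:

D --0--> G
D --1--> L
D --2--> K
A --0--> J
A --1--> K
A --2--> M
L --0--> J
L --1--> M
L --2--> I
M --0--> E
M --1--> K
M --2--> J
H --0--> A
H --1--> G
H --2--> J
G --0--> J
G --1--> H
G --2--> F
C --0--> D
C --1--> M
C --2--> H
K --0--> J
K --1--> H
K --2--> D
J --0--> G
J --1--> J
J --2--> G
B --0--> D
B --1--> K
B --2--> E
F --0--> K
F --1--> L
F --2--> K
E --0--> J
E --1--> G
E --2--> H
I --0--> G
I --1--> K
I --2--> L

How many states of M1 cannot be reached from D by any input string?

2

No path from D leads to B, C; the other 11 states are all reachable.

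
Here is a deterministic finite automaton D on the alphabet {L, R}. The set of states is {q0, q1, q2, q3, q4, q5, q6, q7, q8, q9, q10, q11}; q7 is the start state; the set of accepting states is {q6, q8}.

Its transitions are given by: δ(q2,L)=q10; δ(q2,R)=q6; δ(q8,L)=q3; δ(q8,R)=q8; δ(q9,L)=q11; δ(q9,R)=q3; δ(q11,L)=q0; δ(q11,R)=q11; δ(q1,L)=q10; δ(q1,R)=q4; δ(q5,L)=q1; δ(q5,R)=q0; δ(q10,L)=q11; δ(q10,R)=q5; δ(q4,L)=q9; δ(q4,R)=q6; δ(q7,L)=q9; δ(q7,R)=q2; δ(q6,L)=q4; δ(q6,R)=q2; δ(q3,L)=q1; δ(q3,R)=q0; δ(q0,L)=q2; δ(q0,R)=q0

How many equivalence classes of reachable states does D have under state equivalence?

7

First remove the unreachable states {q8}; 11 states remain.
Start with accepting vs non-accepting: {q6} | {q0,q1,q2,q3,q4,q5,q7,q9,q10,q11}.
Refine {q0,q1,q2,q3,q4,q5,q7,q9,q10,q11} on symbol R: members go to different blocks, giving {q0,q1,q3,q5,q7,q9,q10,q11} and {q2,q4}.
Split {q0,q1,q3,q5,q7,q9,q10,q11} by δ(·,L) → {q1,q3,q5,q7,q9,q10,q11} and {q0}.
On input L, block {q1,q3,q5,q7,q9,q10,q11} splits into {q1,q3,q5,q7,q9,q10} and {q11}.
On input L, block {q1,q3,q5,q7,q9,q10} splits into {q1,q3,q5,q7} and {q9,q10}.
Refine {q1,q3,q5,q7} on symbol L: members go to different blocks, giving {q1,q7} and {q3,q5}.
Stable partition: {q6} | {q1,q7} | {q2,q4} | {q0} | {q11} | {q9,q10} | {q3,q5} — 7 equivalence classes.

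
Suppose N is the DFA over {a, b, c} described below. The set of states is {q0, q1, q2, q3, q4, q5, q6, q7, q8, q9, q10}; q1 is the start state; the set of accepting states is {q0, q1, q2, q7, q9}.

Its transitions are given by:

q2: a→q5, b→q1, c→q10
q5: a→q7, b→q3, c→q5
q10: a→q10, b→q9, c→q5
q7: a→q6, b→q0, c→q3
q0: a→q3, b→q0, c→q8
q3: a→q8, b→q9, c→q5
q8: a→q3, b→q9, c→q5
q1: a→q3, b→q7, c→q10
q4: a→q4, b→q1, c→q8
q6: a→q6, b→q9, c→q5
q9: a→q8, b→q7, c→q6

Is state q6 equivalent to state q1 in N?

First remove the unreachable states {q2,q4}; 9 states remain.
Initial partition by acceptance: {q0,q1,q7,q9} | {q3,q5,q6,q8,q10}.
On input a, block {q3,q5,q6,q8,q10} splits into {q3,q6,q8,q10} and {q5}.
No further refinement is possible. Final partition (3 blocks): {q0,q1,q7,q9} | {q3,q6,q8,q10} | {q5}.
q6 and q1 end up in different blocks, so they are distinguishable. For instance, the string 'ε' is accepted from only q1.

No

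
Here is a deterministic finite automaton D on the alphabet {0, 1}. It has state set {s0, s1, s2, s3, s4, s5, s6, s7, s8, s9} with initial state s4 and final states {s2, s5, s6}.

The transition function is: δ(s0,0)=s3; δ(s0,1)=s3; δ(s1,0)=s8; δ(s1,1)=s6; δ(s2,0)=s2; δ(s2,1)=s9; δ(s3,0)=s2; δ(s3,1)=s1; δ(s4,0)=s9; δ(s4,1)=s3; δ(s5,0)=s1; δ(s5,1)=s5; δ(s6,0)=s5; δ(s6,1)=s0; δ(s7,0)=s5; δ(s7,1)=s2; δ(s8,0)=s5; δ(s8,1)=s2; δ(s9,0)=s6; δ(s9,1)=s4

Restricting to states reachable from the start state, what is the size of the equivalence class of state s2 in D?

States {s7} cannot be reached from the start state, so discard them.
Initial partition by acceptance: {s2,s5,s6} | {s0,s1,s3,s4,s8,s9}.
Refine {s2,s5,s6} on symbol 0: members go to different blocks, giving {s2,s6} and {s5}.
Split {s2,s6} by δ(·,0) → {s2} and {s6}.
Refine {s0,s1,s3,s4,s8,s9} on symbol 0: members go to different blocks, giving {s0,s1,s4} and {s3} and {s8} and {s9}.
Refine {s0,s1,s4} on symbol 0: members go to different blocks, giving {s0} and {s1} and {s4}.
Stable partition: {s2} | {s0} | {s5} | {s6} | {s3} | {s8} | {s9} | {s1} | {s4} — 9 equivalence classes.
State s2 belongs to the block {s2}, which has 1 states.

1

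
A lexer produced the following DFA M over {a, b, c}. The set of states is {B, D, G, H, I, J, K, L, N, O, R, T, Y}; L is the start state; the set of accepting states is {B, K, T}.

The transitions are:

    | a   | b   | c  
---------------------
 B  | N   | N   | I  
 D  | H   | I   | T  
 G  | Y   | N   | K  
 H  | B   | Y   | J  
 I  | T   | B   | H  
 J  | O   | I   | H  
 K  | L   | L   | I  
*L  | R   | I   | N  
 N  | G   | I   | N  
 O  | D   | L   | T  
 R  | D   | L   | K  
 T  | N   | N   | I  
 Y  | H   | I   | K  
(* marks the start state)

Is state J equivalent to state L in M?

No

P0 = {B,K,T} | {D,G,H,I,J,L,N,O,R,Y}.
On input a, block {D,G,H,I,J,L,N,O,R,Y} splits into {D,G,J,L,N,O,R,Y} and {H,I}.
Split {D,G,J,L,N,O,R,Y} by δ(·,a) → {G,J,L,N,O,R} and {D,Y}.
Refine {G,J,L,N,O,R} on symbol a: members go to different blocks, giving {J,L,N} and {G,O,R}.
Split {J,L,N} by δ(·,c) → {L,N} and {J}.
On input b, block {H,I} splits into {H} and {I}.
Stable partition: {B,K,T} | {L,N} | {H} | {D,Y} | {G,O,R} | {J} | {I} — 7 equivalence classes.
J and L end up in different blocks, so they are distinguishable. For instance, the string 'ca' is accepted from only J.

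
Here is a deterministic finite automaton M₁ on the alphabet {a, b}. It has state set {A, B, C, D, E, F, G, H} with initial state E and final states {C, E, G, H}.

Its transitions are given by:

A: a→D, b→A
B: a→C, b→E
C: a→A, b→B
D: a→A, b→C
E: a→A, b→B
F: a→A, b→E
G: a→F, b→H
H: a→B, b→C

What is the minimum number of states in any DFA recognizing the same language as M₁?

Reachable states from the start: {A,B,C,D,E}. Unreachable: {F,G,H} — drop them.
P0 = {C,E} | {A,B,D}.
On input a, block {A,B,D} splits into {A,D} and {B}.
Refine {A,D} on symbol b: members go to different blocks, giving {A} and {D}.
No further refinement is possible. Final partition (4 blocks): {C,E} | {A} | {B} | {D}.

4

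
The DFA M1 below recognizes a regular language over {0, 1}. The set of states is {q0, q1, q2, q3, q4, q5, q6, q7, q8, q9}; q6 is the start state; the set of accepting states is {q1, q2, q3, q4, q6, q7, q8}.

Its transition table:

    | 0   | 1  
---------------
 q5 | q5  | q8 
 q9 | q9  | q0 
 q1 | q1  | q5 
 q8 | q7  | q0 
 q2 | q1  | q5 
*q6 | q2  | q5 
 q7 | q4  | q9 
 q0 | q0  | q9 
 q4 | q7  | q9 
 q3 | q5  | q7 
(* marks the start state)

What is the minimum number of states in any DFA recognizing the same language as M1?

4

Reachable states from the start: {q0,q1,q2,q4,q5,q6,q7,q8,q9}. Unreachable: {q3} — drop them.
P0 = {q1,q2,q4,q6,q7,q8} | {q0,q5,q9}.
Split {q0,q5,q9} by δ(·,1) → {q0,q9} and {q5}.
On input 1, block {q1,q2,q4,q6,q7,q8} splits into {q1,q2,q6} and {q4,q7,q8}.
No further refinement is possible. Final partition (4 blocks): {q1,q2,q6} | {q0,q9} | {q5} | {q4,q7,q8}.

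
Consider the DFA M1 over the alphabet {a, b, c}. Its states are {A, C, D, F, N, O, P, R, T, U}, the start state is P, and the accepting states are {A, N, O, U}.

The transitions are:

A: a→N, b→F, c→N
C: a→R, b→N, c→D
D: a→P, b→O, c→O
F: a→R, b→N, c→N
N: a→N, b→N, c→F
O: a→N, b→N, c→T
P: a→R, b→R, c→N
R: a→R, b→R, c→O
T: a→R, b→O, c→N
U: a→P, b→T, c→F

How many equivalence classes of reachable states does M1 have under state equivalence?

3

First remove the unreachable states {A,C,D,U}; 6 states remain.
Start with accepting vs non-accepting: {N,O} | {F,P,R,T}.
Refine {F,P,R,T} on symbol b: members go to different blocks, giving {P,R} and {F,T}.
No further refinement is possible. Final partition (3 blocks): {N,O} | {P,R} | {F,T}.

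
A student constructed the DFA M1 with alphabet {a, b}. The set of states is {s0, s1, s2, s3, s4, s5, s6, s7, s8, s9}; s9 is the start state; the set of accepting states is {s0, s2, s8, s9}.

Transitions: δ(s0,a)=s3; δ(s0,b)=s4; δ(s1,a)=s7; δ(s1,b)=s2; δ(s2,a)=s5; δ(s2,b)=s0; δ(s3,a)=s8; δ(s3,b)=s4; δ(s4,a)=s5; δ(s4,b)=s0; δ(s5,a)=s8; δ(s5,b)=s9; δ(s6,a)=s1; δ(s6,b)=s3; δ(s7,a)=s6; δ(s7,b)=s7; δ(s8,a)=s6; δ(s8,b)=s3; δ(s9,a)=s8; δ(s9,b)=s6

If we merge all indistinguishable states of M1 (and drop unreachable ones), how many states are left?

All states are reachable from the start state.
Start with accepting vs non-accepting: {s0,s2,s8,s9} | {s1,s3,s4,s5,s6,s7}.
On input a, block {s0,s2,s8,s9} splits into {s0,s2,s8} and {s9}.
Split {s0,s2,s8} by δ(·,b) → {s0,s8} and {s2}.
Split {s1,s3,s4,s5,s6,s7} by δ(·,a) → {s1,s4,s6,s7} and {s3,s5}.
Split {s0,s8} by δ(·,a) → {s0} and {s8}.
Refine {s1,s4,s6,s7} on symbol a: members go to different blocks, giving {s1,s6,s7} and {s4}.
On input b, block {s1,s6,s7} splits into {s1} and {s6} and {s7}.
Split {s3,s5} by δ(·,b) → {s3} and {s5}.
Stable partition: {s0} | {s1} | {s9} | {s2} | {s3} | {s8} | {s4} | {s6} | {s7} | {s5} — 10 equivalence classes.

10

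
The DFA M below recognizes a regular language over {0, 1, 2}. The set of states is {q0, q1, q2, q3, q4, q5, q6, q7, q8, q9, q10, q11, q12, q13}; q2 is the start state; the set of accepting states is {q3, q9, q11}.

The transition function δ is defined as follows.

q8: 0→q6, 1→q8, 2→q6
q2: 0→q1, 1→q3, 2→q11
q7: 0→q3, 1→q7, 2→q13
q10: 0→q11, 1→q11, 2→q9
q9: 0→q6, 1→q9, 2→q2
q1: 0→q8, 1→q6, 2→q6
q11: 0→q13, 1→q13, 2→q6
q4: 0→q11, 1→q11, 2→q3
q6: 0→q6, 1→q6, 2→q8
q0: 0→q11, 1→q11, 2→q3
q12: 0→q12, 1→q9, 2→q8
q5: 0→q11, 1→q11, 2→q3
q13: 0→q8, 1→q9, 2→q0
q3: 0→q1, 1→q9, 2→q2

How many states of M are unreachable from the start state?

5

BFS from q2 reaches {q0, q1, q2, q3, q6, q8, q9, q11, q13}; the 5 state(s) q4, q5, q7, q10, q12 are never visited.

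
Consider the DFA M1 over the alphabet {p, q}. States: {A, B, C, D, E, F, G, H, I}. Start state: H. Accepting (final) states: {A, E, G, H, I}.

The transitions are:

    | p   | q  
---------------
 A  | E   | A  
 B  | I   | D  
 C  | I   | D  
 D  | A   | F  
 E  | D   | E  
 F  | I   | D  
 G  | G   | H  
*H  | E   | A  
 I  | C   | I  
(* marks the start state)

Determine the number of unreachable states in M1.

BFS from H reaches {A, C, D, E, F, H, I}; the 2 state(s) B, G are never visited.

2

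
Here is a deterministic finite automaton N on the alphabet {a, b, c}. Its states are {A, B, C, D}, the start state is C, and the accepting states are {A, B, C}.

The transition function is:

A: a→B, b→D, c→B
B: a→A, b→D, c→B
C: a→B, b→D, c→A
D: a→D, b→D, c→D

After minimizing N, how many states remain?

Initial partition by acceptance: {A,B,C} | {D}.
No further refinement is possible. Final partition (2 blocks): {A,B,C} | {D}.

2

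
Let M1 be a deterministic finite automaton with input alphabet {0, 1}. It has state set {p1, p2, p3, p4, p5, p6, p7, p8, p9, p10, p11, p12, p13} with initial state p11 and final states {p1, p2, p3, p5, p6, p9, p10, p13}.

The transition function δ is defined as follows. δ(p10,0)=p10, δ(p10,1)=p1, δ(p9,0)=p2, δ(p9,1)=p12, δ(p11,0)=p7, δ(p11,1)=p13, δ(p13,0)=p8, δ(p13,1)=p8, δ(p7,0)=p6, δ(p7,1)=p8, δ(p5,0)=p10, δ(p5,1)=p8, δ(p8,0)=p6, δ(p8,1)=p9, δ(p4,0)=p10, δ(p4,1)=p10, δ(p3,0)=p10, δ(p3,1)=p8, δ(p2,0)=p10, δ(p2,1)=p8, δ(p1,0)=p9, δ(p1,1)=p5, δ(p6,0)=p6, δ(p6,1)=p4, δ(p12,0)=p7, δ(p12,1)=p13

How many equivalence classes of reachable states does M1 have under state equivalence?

First remove the unreachable states {p3}; 12 states remain.
Start with accepting vs non-accepting: {p1,p2,p5,p6,p9,p10,p13} | {p4,p7,p8,p11,p12}.
Refine {p1,p2,p5,p6,p9,p10,p13} on symbol 0: members go to different blocks, giving {p1,p2,p5,p6,p9,p10} and {p13}.
On input 1, block {p1,p2,p5,p6,p9,p10} splits into {p2,p5,p6,p9} and {p1,p10}.
On input 0, block {p2,p5,p6,p9} splits into {p2,p5} and {p6,p9}.
On input 0, block {p4,p7,p8,p11,p12} splits into {p7,p8} and {p11,p12} and {p4}.
Refine {p7,p8} on symbol 1: members go to different blocks, giving {p7} and {p8}.
Split {p1,p10} by δ(·,0) → {p1} and {p10}.
Refine {p6,p9} on symbol 0: members go to different blocks, giving {p6} and {p9}.
Stable partition: {p2,p5} | {p7} | {p13} | {p1} | {p6} | {p11,p12} | {p4} | {p8} | {p10} | {p9} — 10 equivalence classes.

10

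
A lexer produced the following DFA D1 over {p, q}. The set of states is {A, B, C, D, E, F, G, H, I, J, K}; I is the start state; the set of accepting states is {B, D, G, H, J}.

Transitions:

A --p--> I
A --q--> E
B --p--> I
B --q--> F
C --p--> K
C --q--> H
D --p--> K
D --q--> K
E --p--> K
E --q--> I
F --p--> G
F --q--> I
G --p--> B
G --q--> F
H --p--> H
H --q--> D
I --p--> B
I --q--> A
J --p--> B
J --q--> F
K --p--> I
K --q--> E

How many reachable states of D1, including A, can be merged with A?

2

First remove the unreachable states {C,D,H,J}; 7 states remain.
Start with accepting vs non-accepting: {B,G} | {A,E,F,I,K}.
Refine {B,G} on symbol p: members go to different blocks, giving {B} and {G}.
On input p, block {A,E,F,I,K} splits into {A,E,K} and {F} and {I}.
Refine {A,E,K} on symbol p: members go to different blocks, giving {A,K} and {E}.
Stable partition: {B} | {A,K} | {G} | {F} | {I} | {E} — 6 equivalence classes.
The equivalence class containing A is {A,K}, of size 2.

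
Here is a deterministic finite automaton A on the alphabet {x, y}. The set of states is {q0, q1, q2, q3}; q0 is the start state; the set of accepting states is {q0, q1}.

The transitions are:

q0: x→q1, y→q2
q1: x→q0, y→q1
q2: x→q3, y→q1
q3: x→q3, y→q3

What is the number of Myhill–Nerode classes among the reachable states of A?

Every state is reachable, so we keep all 4.
Initial partition by acceptance: {q0,q1} | {q2,q3}.
Split {q0,q1} by δ(·,y) → {q0} and {q1}.
On input y, block {q2,q3} splits into {q2} and {q3}.
No further refinement is possible. Final partition (4 blocks): {q0} | {q2} | {q1} | {q3}.

4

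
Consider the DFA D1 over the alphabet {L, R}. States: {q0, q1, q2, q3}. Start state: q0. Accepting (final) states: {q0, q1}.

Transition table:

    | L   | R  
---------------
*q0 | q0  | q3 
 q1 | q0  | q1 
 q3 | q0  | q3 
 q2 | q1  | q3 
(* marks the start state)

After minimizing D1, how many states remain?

2

Reachable states from the start: {q0,q3}. Unreachable: {q1,q2} — drop them.
Start with accepting vs non-accepting: {q0} | {q3}.
No further refinement is possible. Final partition (2 blocks): {q0} | {q3}.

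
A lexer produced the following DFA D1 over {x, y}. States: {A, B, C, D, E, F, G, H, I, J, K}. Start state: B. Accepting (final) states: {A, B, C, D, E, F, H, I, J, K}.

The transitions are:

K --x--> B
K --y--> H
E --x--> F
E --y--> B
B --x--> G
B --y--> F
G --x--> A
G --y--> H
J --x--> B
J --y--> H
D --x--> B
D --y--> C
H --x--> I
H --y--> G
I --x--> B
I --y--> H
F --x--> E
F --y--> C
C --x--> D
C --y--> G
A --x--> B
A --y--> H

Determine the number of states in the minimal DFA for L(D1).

States {J,K} cannot be reached from the start state, so discard them.
Initial partition by acceptance: {A,B,C,D,E,F,H,I} | {G}.
Split {A,B,C,D,E,F,H,I} by δ(·,x) → {A,C,D,E,F,H,I} and {B}.
Split {A,C,D,E,F,H,I} by δ(·,x) → {C,E,F,H} and {A,D,I}.
On input x, block {C,E,F,H} splits into {C,H} and {E,F}.
Split {E,F} by δ(·,y) → {E} and {F}.
The partition is now stable with 6 blocks: {C,H} | {G} | {B} | {A,D,I} | {E} | {F}.

6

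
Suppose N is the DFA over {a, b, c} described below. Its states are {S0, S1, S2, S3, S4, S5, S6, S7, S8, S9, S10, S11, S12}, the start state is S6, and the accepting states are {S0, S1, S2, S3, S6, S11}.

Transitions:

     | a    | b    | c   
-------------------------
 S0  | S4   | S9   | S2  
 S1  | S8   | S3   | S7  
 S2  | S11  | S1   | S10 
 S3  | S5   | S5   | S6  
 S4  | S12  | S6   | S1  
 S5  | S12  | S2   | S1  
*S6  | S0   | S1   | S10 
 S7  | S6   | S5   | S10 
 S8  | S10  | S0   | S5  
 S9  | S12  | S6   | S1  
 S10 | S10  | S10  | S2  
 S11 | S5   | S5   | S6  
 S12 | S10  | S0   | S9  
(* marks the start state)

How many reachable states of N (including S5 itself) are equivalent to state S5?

Start with accepting vs non-accepting: {S0,S1,S2,S3,S6,S11} | {S4,S5,S7,S8,S9,S10,S12}.
On input a, block {S0,S1,S2,S3,S6,S11} splits into {S0,S1,S3,S11} and {S2,S6}.
Split {S0,S1,S3,S11} by δ(·,b) → {S0,S3,S11} and {S1}.
Split {S4,S5,S7,S8,S9,S10,S12} by δ(·,a) → {S4,S5,S8,S9,S10,S12} and {S7}.
Refine {S4,S5,S8,S9,S10,S12} on symbol b: members go to different blocks, giving {S4,S5,S9} and {S8,S12} and {S10}.
No further refinement is possible. Final partition (7 blocks): {S0,S3,S11} | {S4,S5,S9} | {S2,S6} | {S1} | {S7} | {S8,S12} | {S10}.
The equivalence class containing S5 is {S4,S5,S9}, of size 3.

3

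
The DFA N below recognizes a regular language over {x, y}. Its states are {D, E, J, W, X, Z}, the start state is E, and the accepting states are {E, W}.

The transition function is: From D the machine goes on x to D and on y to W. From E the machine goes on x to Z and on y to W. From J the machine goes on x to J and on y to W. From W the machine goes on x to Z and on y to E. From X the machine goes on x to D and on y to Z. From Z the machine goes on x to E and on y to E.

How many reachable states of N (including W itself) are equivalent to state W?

Reachable states from the start: {E,W,Z}. Unreachable: {D,J,X} — drop them.
Start with accepting vs non-accepting: {E,W} | {Z}.
Stable partition: {E,W} | {Z} — 2 equivalence classes.
The equivalence class containing W is {E,W}, of size 2.

2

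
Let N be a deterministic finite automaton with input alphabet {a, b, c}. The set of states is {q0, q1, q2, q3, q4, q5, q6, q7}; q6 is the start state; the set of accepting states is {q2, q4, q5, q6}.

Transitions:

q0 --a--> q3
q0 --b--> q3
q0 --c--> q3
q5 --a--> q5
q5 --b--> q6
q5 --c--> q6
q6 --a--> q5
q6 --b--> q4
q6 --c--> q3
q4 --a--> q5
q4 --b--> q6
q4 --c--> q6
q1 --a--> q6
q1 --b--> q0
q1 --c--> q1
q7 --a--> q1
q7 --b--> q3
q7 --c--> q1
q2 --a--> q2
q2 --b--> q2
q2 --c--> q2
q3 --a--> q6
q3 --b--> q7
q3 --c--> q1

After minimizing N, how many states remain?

4

States {q2} cannot be reached from the start state, so discard them.
Initial partition by acceptance: {q4,q5,q6} | {q0,q1,q3,q7}.
On input c, block {q4,q5,q6} splits into {q4,q5} and {q6}.
Split {q0,q1,q3,q7} by δ(·,a) → {q0,q7} and {q1,q3}.
No further refinement is possible. Final partition (4 blocks): {q4,q5} | {q0,q7} | {q6} | {q1,q3}.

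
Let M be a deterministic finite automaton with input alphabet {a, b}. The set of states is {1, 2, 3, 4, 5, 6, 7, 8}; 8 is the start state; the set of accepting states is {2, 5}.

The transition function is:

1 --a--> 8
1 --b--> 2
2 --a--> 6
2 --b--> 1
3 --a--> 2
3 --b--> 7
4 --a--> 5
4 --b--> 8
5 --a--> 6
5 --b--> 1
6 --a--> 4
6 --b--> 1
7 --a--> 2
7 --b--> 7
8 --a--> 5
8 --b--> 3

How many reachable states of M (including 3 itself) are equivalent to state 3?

P0 = {2,5} | {1,3,4,6,7,8}.
Split {1,3,4,6,7,8} by δ(·,a) → {3,4,7,8} and {1,6}.
Split {1,6} by δ(·,b) → {1} and {6}.
The partition is now stable with 4 blocks: {2,5} | {3,4,7,8} | {1} | {6}.
State 3 belongs to the block {3,4,7,8}, which has 4 states.

4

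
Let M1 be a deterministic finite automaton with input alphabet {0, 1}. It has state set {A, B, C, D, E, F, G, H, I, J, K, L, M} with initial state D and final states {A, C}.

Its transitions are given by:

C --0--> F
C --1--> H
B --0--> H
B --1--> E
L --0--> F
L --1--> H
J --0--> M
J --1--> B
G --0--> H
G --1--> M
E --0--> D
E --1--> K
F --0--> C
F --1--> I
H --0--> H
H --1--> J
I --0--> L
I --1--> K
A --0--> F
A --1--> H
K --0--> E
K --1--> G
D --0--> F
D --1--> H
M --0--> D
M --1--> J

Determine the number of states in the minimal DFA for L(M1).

7

Reachable states from the start: {B,C,D,E,F,G,H,I,J,K,L,M}. Unreachable: {A} — drop them.
Initial partition by acceptance: {C} | {B,D,E,F,G,H,I,J,K,L,M}.
On input 0, block {B,D,E,F,G,H,I,J,K,L,M} splits into {B,D,E,G,H,I,J,K,L,M} and {F}.
On input 0, block {B,D,E,G,H,I,J,K,L,M} splits into {B,E,G,H,I,J,K,M} and {D,L}.
Refine {B,E,G,H,I,J,K,M} on symbol 0: members go to different blocks, giving {B,G,H,J,K} and {E,I,M}.
Refine {B,G,H,J,K} on symbol 0: members go to different blocks, giving {B,G,H} and {J,K}.
Refine {B,G,H} on symbol 1: members go to different blocks, giving {B,G} and {H}.
No further refinement is possible. Final partition (7 blocks): {C} | {B,G} | {F} | {D,L} | {E,I,M} | {J,K} | {H}.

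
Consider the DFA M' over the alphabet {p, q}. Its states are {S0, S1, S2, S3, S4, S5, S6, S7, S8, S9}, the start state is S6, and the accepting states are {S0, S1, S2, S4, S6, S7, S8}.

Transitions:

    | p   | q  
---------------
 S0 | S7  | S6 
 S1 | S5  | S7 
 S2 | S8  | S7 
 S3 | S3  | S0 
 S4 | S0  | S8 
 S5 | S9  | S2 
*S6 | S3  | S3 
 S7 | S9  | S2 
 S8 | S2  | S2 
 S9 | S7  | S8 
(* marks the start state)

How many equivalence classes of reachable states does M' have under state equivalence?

7

First remove the unreachable states {S1,S4,S5}; 7 states remain.
P0 = {S0,S2,S6,S7,S8} | {S3,S9}.
On input p, block {S0,S2,S6,S7,S8} splits into {S0,S2,S8} and {S6,S7}.
Split {S0,S2,S8} by δ(·,p) → {S2,S8} and {S0}.
On input q, block {S2,S8} splits into {S2} and {S8}.
On input p, block {S3,S9} splits into {S3} and {S9}.
Refine {S6,S7} on symbol p: members go to different blocks, giving {S6} and {S7}.
Stable partition: {S2} | {S3} | {S6} | {S0} | {S8} | {S9} | {S7} — 7 equivalence classes.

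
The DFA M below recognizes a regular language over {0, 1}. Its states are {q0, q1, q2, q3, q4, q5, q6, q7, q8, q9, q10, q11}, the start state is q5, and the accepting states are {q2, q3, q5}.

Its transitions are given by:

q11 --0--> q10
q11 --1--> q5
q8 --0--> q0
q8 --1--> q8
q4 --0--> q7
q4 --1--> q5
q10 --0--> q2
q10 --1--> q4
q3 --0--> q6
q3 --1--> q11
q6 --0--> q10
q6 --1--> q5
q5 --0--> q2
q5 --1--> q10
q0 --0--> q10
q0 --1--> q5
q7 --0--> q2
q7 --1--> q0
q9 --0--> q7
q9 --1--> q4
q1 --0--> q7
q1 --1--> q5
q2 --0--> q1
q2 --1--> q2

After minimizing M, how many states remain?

4

Reachable states from the start: {q0,q1,q2,q4,q5,q7,q10}. Unreachable: {q3,q6,q8,q9,q11} — drop them.
P0 = {q2,q5} | {q0,q1,q4,q7,q10}.
Split {q2,q5} by δ(·,0) → {q2} and {q5}.
Refine {q0,q1,q4,q7,q10} on symbol 0: members go to different blocks, giving {q0,q1,q4} and {q7,q10}.
Stable partition: {q2} | {q0,q1,q4} | {q5} | {q7,q10} — 4 equivalence classes.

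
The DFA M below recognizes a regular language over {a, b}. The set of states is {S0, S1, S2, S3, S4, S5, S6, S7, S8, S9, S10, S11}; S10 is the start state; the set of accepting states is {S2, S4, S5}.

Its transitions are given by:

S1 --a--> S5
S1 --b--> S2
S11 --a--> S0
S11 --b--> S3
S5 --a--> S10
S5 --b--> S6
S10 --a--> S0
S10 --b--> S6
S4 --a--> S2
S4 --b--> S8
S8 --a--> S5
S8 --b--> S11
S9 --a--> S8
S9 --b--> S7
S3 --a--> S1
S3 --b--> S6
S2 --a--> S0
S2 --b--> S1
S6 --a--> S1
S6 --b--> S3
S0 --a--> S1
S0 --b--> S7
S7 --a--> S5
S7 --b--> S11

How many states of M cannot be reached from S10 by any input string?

3

BFS from S10 reaches {S0, S1, S2, S3, S5, S6, S7, S10, S11}; the 3 state(s) S4, S8, S9 are never visited.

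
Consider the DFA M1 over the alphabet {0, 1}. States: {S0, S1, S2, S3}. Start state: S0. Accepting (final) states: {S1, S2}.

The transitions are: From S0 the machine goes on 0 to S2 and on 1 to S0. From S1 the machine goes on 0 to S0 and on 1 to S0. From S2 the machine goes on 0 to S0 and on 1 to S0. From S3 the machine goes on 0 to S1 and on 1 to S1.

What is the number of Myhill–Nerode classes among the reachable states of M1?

States {S1,S3} cannot be reached from the start state, so discard them.
Initial partition by acceptance: {S2} | {S0}.
No further refinement is possible. Final partition (2 blocks): {S2} | {S0}.

2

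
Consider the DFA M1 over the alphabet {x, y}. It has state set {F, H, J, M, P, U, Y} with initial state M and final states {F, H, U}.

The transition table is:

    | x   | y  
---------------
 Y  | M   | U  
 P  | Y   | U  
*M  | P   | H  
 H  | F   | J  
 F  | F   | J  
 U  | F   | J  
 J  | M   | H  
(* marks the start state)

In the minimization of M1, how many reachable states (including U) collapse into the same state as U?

Every state is reachable, so we keep all 7.
Initial partition by acceptance: {F,H,U} | {J,M,P,Y}.
The partition is now stable with 2 blocks: {F,H,U} | {J,M,P,Y}.
State U belongs to the block {F,H,U}, which has 3 states.

3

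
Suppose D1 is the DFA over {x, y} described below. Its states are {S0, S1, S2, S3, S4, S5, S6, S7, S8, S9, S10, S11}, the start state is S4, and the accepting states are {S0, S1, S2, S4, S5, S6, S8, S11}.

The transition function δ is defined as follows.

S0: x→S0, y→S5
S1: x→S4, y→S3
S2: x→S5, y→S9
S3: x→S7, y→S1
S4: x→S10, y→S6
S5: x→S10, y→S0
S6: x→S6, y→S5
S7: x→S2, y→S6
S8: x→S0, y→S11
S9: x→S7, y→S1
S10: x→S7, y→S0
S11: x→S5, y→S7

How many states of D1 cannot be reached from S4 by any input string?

No path from S4 leads to S8, S11; the other 10 states are all reachable.

2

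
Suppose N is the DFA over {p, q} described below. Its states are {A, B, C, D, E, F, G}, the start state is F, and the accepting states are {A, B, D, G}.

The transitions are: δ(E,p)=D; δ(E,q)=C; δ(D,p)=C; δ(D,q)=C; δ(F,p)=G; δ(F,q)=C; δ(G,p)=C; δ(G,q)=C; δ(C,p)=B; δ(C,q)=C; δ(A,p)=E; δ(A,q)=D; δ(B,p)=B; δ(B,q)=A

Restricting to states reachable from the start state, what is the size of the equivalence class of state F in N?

2

All states are reachable from the start state.
Start with accepting vs non-accepting: {A,B,D,G} | {C,E,F}.
On input p, block {A,B,D,G} splits into {A,D,G} and {B}.
On input q, block {A,D,G} splits into {D,G} and {A}.
Refine {C,E,F} on symbol p: members go to different blocks, giving {E,F} and {C}.
The partition is now stable with 5 blocks: {D,G} | {E,F} | {B} | {A} | {C}.
The equivalence class containing F is {E,F}, of size 2.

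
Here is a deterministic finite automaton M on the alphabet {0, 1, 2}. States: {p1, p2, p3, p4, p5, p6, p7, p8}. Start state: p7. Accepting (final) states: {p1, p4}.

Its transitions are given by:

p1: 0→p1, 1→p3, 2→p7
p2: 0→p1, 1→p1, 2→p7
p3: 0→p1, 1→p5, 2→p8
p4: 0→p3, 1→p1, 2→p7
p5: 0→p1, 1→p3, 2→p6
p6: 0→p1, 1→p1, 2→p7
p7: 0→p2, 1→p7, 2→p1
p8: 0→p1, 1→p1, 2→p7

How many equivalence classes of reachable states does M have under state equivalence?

4

First remove the unreachable states {p4}; 7 states remain.
P0 = {p1} | {p2,p3,p5,p6,p7,p8}.
Refine {p2,p3,p5,p6,p7,p8} on symbol 0: members go to different blocks, giving {p2,p3,p5,p6,p8} and {p7}.
Refine {p2,p3,p5,p6,p8} on symbol 1: members go to different blocks, giving {p2,p6,p8} and {p3,p5}.
No further refinement is possible. Final partition (4 blocks): {p1} | {p2,p6,p8} | {p7} | {p3,p5}.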